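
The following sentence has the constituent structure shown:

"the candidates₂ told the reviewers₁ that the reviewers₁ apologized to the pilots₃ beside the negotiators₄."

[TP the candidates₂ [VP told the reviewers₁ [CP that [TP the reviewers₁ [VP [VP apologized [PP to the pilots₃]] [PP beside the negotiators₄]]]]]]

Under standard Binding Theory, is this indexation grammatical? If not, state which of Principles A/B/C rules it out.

Principle C

The two coindexed NPs are *the reviewers₁* (the higher occurrence) and *the reviewers₁* (the lower occurrence).
*the reviewers₁* (the lower occurrence) is an R-expression. Principle C requires it to be free everywhere.
*the reviewers₁* (the higher occurrence) c-commands it and carries the same index.
The R-expression is bound → Principle C violation.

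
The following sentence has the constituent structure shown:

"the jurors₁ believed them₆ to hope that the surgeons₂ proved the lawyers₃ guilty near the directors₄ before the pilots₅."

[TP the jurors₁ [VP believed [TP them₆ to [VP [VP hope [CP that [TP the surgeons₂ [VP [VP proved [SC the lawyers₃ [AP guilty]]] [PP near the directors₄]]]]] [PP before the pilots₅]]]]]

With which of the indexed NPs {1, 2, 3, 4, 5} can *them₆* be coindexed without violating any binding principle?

none

*them* is a pronoun, so Principle B applies: it must be free in its binding domain.
Binding domain of *them₆*: the matrix TP, whose subject is the jurors₁.
*the jurors₁* c-commands the pronoun within its binding domain → coindexation would violate Principle B.
*the surgeons₂*: the pronoun c-commands this R-expression → coindexation would violate Principle C on *the surgeons₂*.
*the lawyers₃*: the pronoun c-commands this R-expression → coindexation would violate Principle C on *the lawyers₃*.
*the directors₄*: the pronoun c-commands this R-expression → coindexation would violate Principle C on *the directors₄*.
*the pilots₅*: the pronoun c-commands this R-expression → coindexation would violate Principle C on *the pilots₅*.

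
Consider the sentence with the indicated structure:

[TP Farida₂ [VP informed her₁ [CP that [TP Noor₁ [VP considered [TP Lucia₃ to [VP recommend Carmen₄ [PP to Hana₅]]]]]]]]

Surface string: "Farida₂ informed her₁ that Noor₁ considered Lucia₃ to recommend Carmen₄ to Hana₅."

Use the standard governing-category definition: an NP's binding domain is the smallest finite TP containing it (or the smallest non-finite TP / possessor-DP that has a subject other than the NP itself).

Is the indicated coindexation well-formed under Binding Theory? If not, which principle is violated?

Principle C

The two coindexed NPs are *her₁* and *Noor₁*.
*Noor₁* is an R-expression. Principle C requires it to be free everywhere.
*her₁* c-commands it and carries the same index.
The R-expression is bound → Principle C violation.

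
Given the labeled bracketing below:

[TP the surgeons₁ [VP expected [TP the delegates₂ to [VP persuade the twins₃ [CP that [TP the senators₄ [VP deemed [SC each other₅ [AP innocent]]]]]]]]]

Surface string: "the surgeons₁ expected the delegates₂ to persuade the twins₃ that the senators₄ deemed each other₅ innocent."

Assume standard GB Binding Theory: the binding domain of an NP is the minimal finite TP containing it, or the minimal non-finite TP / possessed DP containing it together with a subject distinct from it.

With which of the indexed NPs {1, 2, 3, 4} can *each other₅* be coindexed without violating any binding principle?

*each other* is an anaphor, so Principle A applies: it must be bound in its binding domain.
Binding domain of *each other₅*: the embedded TP, whose subject is the senators₄.
*the surgeons₁* c-commands the anaphor but is outside its binding domain → cannot satisfy Principle A.
*the delegates₂* c-commands the anaphor but is outside its binding domain → cannot satisfy Principle A.
*the twins₃* c-commands the anaphor but is outside its binding domain → cannot satisfy Principle A.
*the senators₄* c-commands the anaphor within its binding domain → licit binder.

{4}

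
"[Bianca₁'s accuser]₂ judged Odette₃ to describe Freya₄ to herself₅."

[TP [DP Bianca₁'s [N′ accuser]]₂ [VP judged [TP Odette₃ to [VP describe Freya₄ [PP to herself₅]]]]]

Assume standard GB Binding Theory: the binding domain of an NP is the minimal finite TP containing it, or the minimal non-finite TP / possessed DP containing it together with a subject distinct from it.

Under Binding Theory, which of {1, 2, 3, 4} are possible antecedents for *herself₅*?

*herself* is an anaphor, so Principle A applies: it must be bound in its binding domain.
Binding domain of *herself₅*: the embedded TP, whose subject is Odette₃.
*Bianca₁* does not c-command the anaphor → cannot bind it.
*[Bianca₁'s accuser]₂* c-commands the anaphor but is outside its binding domain → cannot satisfy Principle A.
*Odette₃* c-commands the anaphor within its binding domain → licit binder.
*Freya₄* c-commands the anaphor within its binding domain → licit binder.

{3, 4}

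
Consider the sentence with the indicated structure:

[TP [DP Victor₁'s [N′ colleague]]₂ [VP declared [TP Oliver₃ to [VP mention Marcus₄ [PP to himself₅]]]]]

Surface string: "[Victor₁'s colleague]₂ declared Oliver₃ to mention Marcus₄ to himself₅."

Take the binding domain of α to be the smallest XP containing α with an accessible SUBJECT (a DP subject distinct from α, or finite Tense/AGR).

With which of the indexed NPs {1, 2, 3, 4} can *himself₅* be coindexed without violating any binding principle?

{3, 4}

*himself* is an anaphor, so Principle A applies: it must be bound in its binding domain.
Binding domain of *himself₅*: the embedded TP, whose subject is Oliver₃.
*Victor₁* does not c-command the anaphor → cannot bind it.
*[Victor₁'s colleague]₂* c-commands the anaphor but is outside its binding domain → cannot satisfy Principle A.
*Oliver₃* c-commands the anaphor within its binding domain → licit binder.
*Marcus₄* c-commands the anaphor within its binding domain → licit binder.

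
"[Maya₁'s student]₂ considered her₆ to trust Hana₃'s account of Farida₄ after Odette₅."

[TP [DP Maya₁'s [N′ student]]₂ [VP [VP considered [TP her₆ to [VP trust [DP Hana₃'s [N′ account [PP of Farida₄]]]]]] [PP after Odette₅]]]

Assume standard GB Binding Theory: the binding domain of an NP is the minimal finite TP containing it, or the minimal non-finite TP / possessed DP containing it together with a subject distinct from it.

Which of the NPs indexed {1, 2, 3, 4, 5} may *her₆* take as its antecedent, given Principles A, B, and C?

{1, 5}

*her* is a pronoun, so Principle B applies: it must be free in its binding domain.
Binding domain of *her₆*: the matrix TP, whose subject is [Maya₁'s student]₂.
*Maya₁* and the pronoun do not c-command one another → neither Principle B nor Principle C is at stake; coindexation permitted.
*[Maya₁'s student]₂* c-commands the pronoun within its binding domain → coindexation would violate Principle B.
*Hana₃*: the pronoun c-commands this R-expression → coindexation would violate Principle C on *Hana₃*.
*Farida₄*: the pronoun c-commands this R-expression → coindexation would violate Principle C on *Farida₄*.
*Odette₅* and the pronoun do not c-command one another → neither Principle B nor Principle C is at stake; coindexation permitted.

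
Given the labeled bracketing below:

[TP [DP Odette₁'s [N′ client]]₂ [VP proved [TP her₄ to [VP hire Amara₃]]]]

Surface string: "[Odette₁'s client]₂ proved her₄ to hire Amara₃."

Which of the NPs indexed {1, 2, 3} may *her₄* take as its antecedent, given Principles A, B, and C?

*her* is a pronoun, so Principle B applies: it must be free in its binding domain.
Binding domain of *her₄*: the matrix TP, whose subject is [Odette₁'s client]₂.
*Odette₁* and the pronoun do not c-command one another → neither Principle B nor Principle C is at stake; coindexation permitted.
*[Odette₁'s client]₂* c-commands the pronoun within its binding domain → coindexation would violate Principle B.
*Amara₃*: the pronoun c-commands this R-expression → coindexation would violate Principle C on *Amara₃*.

{1}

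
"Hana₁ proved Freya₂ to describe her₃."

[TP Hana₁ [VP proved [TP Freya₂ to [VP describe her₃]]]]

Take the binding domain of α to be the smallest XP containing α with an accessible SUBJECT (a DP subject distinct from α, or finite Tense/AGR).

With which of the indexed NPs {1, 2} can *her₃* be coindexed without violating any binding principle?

*her* is a pronoun, so Principle B applies: it must be free in its binding domain.
Binding domain of *her₃*: the embedded TP, whose subject is Freya₂.
*Hana₁* c-commands the pronoun but from outside its binding domain, and is not c-commanded by it → coindexation permitted.
*Freya₂* c-commands the pronoun within its binding domain → coindexation would violate Principle B.

{1}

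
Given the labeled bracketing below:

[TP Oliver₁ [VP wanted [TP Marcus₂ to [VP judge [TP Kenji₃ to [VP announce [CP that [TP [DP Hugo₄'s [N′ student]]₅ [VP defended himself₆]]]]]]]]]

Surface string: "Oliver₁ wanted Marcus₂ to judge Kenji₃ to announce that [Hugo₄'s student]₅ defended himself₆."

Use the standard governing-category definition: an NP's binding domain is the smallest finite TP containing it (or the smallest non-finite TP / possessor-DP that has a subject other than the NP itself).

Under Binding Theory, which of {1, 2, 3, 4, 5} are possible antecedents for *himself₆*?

*himself* is an anaphor, so Principle A applies: it must be bound in its binding domain.
Binding domain of *himself₆*: the embedded TP, whose subject is [Hugo₄'s student]₅.
*Oliver₁* c-commands the anaphor but is outside its binding domain → cannot satisfy Principle A.
*Marcus₂* c-commands the anaphor but is outside its binding domain → cannot satisfy Principle A.
*Kenji₃* c-commands the anaphor but is outside its binding domain → cannot satisfy Principle A.
*Hugo₄* does not c-command the anaphor → cannot bind it.
*[Hugo₄'s student]₅* c-commands the anaphor within its binding domain → licit binder.

{5}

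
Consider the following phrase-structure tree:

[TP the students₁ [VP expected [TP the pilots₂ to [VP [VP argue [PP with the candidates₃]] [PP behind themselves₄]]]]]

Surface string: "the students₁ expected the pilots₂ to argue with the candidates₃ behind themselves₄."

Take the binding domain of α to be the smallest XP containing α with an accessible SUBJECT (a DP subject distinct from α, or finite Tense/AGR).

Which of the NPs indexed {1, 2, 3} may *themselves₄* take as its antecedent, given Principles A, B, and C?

{2}

*themselves* is an anaphor, so Principle A applies: it must be bound in its binding domain.
Binding domain of *themselves₄*: the embedded TP, whose subject is the pilots₂.
*the students₁* c-commands the anaphor but is outside its binding domain → cannot satisfy Principle A.
*the pilots₂* c-commands the anaphor within its binding domain → licit binder.
*the candidates₃* does not c-command the anaphor → cannot bind it.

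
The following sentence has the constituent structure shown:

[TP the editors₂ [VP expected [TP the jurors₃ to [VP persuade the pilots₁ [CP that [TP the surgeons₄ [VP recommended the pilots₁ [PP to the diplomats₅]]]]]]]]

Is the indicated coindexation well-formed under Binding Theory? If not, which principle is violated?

The two coindexed NPs are *the pilots₁* (the lower occurrence) and *the pilots₁* (the higher occurrence).
*the pilots₁* (the lower occurrence) is an R-expression. Principle C requires it to be free everywhere.
*the pilots₁* (the higher occurrence) c-commands it and carries the same index.
The R-expression is bound → Principle C violation.

Principle C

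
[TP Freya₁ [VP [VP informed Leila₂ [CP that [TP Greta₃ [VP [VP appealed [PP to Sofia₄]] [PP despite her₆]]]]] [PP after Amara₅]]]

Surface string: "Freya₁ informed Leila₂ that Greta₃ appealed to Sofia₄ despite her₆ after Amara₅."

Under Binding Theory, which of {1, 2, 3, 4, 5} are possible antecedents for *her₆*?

*her* is a pronoun, so Principle B applies: it must be free in its binding domain.
Binding domain of *her₆*: the embedded TP, whose subject is Greta₃.
*Freya₁* c-commands the pronoun but from outside its binding domain, and is not c-commanded by it → coindexation permitted.
*Leila₂* c-commands the pronoun but from outside its binding domain, and is not c-commanded by it → coindexation permitted.
*Greta₃* c-commands the pronoun within its binding domain → coindexation would violate Principle B.
*Sofia₄* and the pronoun do not c-command one another → neither Principle B nor Principle C is at stake; coindexation permitted.
*Amara₅* and the pronoun do not c-command one another → neither Principle B nor Principle C is at stake; coindexation permitted.

{1, 2, 4, 5}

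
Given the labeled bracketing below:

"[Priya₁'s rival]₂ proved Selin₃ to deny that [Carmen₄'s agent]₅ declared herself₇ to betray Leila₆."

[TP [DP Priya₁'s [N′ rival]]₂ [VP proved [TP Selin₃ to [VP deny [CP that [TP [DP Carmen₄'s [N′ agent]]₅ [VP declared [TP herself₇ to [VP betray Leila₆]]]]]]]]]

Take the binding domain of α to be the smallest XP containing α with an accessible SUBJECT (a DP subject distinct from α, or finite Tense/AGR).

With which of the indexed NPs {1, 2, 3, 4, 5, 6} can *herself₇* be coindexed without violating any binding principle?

{5}

*herself* is an anaphor, so Principle A applies: it must be bound in its binding domain.
Binding domain of *herself₇*: the embedded TP, whose subject is [Carmen₄'s agent]₅.
*Priya₁* does not c-command the anaphor → cannot bind it.
*[Priya₁'s rival]₂* c-commands the anaphor but is outside its binding domain → cannot satisfy Principle A.
*Selin₃* c-commands the anaphor but is outside its binding domain → cannot satisfy Principle A.
*Carmen₄* does not c-command the anaphor → cannot bind it.
*[Carmen₄'s agent]₅* c-commands the anaphor within its binding domain → licit binder.
*Leila₆* does not c-command the anaphor → cannot bind it.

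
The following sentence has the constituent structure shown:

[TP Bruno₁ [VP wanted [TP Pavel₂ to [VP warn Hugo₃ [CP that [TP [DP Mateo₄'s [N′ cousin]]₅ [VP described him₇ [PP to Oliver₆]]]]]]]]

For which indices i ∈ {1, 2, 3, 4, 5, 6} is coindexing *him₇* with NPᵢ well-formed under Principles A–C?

{1, 2, 3, 4}

*him* is a pronoun, so Principle B applies: it must be free in its binding domain.
Binding domain of *him₇*: the embedded TP, whose subject is [Mateo₄'s cousin]₅.
*Bruno₁* c-commands the pronoun but from outside its binding domain, and is not c-commanded by it → coindexation permitted.
*Pavel₂* c-commands the pronoun but from outside its binding domain, and is not c-commanded by it → coindexation permitted.
*Hugo₃* c-commands the pronoun but from outside its binding domain, and is not c-commanded by it → coindexation permitted.
*Mateo₄* and the pronoun do not c-command one another → neither Principle B nor Principle C is at stake; coindexation permitted.
*[Mateo₄'s cousin]₅* c-commands the pronoun within its binding domain → coindexation would violate Principle B.
*Oliver₆*: the pronoun c-commands this R-expression → coindexation would violate Principle C on *Oliver₆*.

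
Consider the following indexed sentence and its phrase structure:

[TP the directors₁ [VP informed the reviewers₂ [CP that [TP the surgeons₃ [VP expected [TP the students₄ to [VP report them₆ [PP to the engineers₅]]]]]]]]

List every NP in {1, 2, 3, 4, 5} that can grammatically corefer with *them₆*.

{1, 2, 3}

*them* is a pronoun, so Principle B applies: it must be free in its binding domain.
Binding domain of *them₆*: the embedded TP, whose subject is the students₄.
*the directors₁* c-commands the pronoun but from outside its binding domain, and is not c-commanded by it → coindexation permitted.
*the reviewers₂* c-commands the pronoun but from outside its binding domain, and is not c-commanded by it → coindexation permitted.
*the surgeons₃* c-commands the pronoun but from outside its binding domain, and is not c-commanded by it → coindexation permitted.
*the students₄* c-commands the pronoun within its binding domain → coindexation would violate Principle B.
*the engineers₅*: the pronoun c-commands this R-expression → coindexation would violate Principle C on *the engineers₅*.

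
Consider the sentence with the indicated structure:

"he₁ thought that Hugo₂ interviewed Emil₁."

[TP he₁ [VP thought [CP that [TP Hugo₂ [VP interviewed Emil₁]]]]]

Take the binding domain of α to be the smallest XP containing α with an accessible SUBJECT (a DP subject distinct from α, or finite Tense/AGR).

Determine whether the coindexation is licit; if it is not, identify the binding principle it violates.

Principle C

The two coindexed NPs are *he₁* and *Emil₁*.
*Emil₁* is an R-expression. Principle C requires it to be free everywhere.
*he₁* c-commands it and carries the same index.
The R-expression is bound → Principle C violation.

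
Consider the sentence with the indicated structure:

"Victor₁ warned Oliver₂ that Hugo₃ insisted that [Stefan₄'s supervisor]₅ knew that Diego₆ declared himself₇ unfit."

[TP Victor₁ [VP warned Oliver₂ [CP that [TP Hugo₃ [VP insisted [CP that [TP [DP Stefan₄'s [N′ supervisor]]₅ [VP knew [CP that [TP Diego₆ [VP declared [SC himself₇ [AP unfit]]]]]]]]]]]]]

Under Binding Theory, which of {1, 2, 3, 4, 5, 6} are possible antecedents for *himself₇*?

{6}

*himself* is an anaphor, so Principle A applies: it must be bound in its binding domain.
Binding domain of *himself₇*: the embedded TP, whose subject is Diego₆.
*Victor₁* c-commands the anaphor but is outside its binding domain → cannot satisfy Principle A.
*Oliver₂* c-commands the anaphor but is outside its binding domain → cannot satisfy Principle A.
*Hugo₃* c-commands the anaphor but is outside its binding domain → cannot satisfy Principle A.
*Stefan₄* does not c-command the anaphor → cannot bind it.
*[Stefan₄'s supervisor]₅* c-commands the anaphor but is outside its binding domain → cannot satisfy Principle A.
*Diego₆* c-commands the anaphor within its binding domain → licit binder.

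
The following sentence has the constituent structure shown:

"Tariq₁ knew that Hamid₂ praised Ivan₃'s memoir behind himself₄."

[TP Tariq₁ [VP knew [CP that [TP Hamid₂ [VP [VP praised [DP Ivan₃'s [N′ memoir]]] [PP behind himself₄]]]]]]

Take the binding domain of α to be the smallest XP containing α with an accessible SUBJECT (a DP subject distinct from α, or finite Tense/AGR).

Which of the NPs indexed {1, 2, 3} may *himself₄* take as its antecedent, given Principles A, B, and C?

*himself* is an anaphor, so Principle A applies: it must be bound in its binding domain.
Binding domain of *himself₄*: the embedded TP, whose subject is Hamid₂.
*Tariq₁* c-commands the anaphor but is outside its binding domain → cannot satisfy Principle A.
*Hamid₂* c-commands the anaphor within its binding domain → licit binder.
*Ivan₃* does not c-command the anaphor → cannot bind it.

{2}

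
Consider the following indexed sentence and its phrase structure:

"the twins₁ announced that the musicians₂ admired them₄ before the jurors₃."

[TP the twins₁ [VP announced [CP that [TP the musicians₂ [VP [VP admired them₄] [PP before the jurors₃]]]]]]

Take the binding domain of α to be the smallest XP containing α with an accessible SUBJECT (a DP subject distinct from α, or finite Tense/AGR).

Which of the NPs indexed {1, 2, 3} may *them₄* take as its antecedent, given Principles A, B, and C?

{1, 3}

*them* is a pronoun, so Principle B applies: it must be free in its binding domain.
Binding domain of *them₄*: the embedded TP, whose subject is the musicians₂.
*the twins₁* c-commands the pronoun but from outside its binding domain, and is not c-commanded by it → coindexation permitted.
*the musicians₂* c-commands the pronoun within its binding domain → coindexation would violate Principle B.
*the jurors₃* and the pronoun do not c-command one another → neither Principle B nor Principle C is at stake; coindexation permitted.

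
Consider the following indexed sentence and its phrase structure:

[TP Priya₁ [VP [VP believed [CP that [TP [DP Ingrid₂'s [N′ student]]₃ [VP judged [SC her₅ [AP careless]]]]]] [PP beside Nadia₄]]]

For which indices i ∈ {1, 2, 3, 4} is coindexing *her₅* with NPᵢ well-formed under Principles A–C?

{1, 2, 4}

*her* is a pronoun, so Principle B applies: it must be free in its binding domain.
Binding domain of *her₅*: the embedded TP, whose subject is [Ingrid₂'s student]₃.
*Priya₁* c-commands the pronoun but from outside its binding domain, and is not c-commanded by it → coindexation permitted.
*Ingrid₂* and the pronoun do not c-command one another → neither Principle B nor Principle C is at stake; coindexation permitted.
*[Ingrid₂'s student]₃* c-commands the pronoun within its binding domain → coindexation would violate Principle B.
*Nadia₄* and the pronoun do not c-command one another → neither Principle B nor Principle C is at stake; coindexation permitted.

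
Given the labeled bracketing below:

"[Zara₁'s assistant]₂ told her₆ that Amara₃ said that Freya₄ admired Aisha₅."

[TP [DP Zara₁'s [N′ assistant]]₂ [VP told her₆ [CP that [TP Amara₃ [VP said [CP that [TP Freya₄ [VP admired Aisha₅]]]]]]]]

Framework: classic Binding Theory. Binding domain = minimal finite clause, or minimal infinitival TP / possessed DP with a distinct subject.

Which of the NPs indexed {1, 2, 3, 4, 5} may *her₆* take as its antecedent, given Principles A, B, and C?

*her* is a pronoun, so Principle B applies: it must be free in its binding domain.
Binding domain of *her₆*: the matrix TP, whose subject is [Zara₁'s assistant]₂.
*Zara₁* and the pronoun do not c-command one another → neither Principle B nor Principle C is at stake; coindexation permitted.
*[Zara₁'s assistant]₂* c-commands the pronoun within its binding domain → coindexation would violate Principle B.
*Amara₃*: the pronoun c-commands this R-expression → coindexation would violate Principle C on *Amara₃*.
*Freya₄*: the pronoun c-commands this R-expression → coindexation would violate Principle C on *Freya₄*.
*Aisha₅*: the pronoun c-commands this R-expression → coindexation would violate Principle C on *Aisha₅*.

{1}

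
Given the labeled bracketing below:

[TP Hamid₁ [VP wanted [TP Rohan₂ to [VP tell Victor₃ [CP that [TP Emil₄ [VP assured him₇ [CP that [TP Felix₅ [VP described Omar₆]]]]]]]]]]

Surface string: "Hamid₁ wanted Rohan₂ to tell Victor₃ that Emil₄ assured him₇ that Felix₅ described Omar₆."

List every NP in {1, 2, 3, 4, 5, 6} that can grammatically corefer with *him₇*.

*him* is a pronoun, so Principle B applies: it must be free in its binding domain.
Binding domain of *him₇*: the embedded TP, whose subject is Emil₄.
*Hamid₁* c-commands the pronoun but from outside its binding domain, and is not c-commanded by it → coindexation permitted.
*Rohan₂* c-commands the pronoun but from outside its binding domain, and is not c-commanded by it → coindexation permitted.
*Victor₃* c-commands the pronoun but from outside its binding domain, and is not c-commanded by it → coindexation permitted.
*Emil₄* c-commands the pronoun within its binding domain → coindexation would violate Principle B.
*Felix₅*: the pronoun c-commands this R-expression → coindexation would violate Principle C on *Felix₅*.
*Omar₆*: the pronoun c-commands this R-expression → coindexation would violate Principle C on *Omar₆*.

{1, 2, 3}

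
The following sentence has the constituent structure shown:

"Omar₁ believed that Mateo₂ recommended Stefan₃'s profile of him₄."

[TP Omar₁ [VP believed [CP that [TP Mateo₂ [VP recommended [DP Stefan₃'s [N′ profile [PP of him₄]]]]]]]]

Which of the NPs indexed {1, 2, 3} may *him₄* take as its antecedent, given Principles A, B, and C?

{1, 2}

*him* is a pronoun, so Principle B applies: it must be free in its binding domain.
Binding domain of *him₄*: the possessed DP, whose subject is Stefan₃.
*Omar₁* c-commands the pronoun but from outside its binding domain, and is not c-commanded by it → coindexation permitted.
*Mateo₂* c-commands the pronoun but from outside its binding domain, and is not c-commanded by it → coindexation permitted.
*Stefan₃* c-commands the pronoun within its binding domain → coindexation would violate Principle B.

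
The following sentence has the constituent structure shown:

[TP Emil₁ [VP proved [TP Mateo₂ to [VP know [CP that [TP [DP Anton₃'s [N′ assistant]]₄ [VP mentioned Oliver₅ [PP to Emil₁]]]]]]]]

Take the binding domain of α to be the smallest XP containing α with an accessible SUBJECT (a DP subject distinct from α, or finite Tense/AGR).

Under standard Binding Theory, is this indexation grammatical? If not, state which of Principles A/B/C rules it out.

The two coindexed NPs are *Emil₁* (the higher occurrence) and *Emil₁* (the lower occurrence).
*Emil₁* (the lower occurrence) is an R-expression. Principle C requires it to be free everywhere.
*Emil₁* (the higher occurrence) c-commands it and carries the same index.
The R-expression is bound → Principle C violation.

Principle C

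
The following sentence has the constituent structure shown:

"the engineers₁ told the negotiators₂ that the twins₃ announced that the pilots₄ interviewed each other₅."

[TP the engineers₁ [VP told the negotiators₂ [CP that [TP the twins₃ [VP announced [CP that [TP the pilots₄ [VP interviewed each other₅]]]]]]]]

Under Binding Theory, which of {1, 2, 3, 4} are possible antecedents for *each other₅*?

{4}

*each other* is an anaphor, so Principle A applies: it must be bound in its binding domain.
Binding domain of *each other₅*: the embedded TP, whose subject is the pilots₄.
*the engineers₁* c-commands the anaphor but is outside its binding domain → cannot satisfy Principle A.
*the negotiators₂* c-commands the anaphor but is outside its binding domain → cannot satisfy Principle A.
*the twins₃* c-commands the anaphor but is outside its binding domain → cannot satisfy Principle A.
*the pilots₄* c-commands the anaphor within its binding domain → licit binder.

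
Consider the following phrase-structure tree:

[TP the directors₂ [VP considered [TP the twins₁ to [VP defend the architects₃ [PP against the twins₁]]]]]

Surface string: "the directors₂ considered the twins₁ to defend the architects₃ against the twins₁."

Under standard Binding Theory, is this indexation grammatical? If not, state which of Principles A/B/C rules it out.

Principle C

The two coindexed NPs are *the twins₁* (the higher occurrence) and *the twins₁* (the lower occurrence).
*the twins₁* (the lower occurrence) is an R-expression. Principle C requires it to be free everywhere.
*the twins₁* (the higher occurrence) c-commands it and carries the same index.
The R-expression is bound → Principle C violation.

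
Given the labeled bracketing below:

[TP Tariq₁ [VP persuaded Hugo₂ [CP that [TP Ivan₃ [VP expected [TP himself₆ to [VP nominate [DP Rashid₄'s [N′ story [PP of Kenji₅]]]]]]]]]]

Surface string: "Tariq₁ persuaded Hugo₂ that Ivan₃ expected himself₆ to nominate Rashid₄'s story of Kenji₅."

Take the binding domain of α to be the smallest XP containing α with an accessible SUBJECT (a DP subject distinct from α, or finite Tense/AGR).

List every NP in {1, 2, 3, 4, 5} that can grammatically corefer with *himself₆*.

*himself* is an anaphor, so Principle A applies: it must be bound in its binding domain.
Binding domain of *himself₆*: the embedded TP, whose subject is Ivan₃.
*Tariq₁* c-commands the anaphor but is outside its binding domain → cannot satisfy Principle A.
*Hugo₂* c-commands the anaphor but is outside its binding domain → cannot satisfy Principle A.
*Ivan₃* c-commands the anaphor within its binding domain → licit binder.
*Rashid₄* does not c-command the anaphor → cannot bind it.
*Kenji₅* does not c-command the anaphor → cannot bind it.

{3}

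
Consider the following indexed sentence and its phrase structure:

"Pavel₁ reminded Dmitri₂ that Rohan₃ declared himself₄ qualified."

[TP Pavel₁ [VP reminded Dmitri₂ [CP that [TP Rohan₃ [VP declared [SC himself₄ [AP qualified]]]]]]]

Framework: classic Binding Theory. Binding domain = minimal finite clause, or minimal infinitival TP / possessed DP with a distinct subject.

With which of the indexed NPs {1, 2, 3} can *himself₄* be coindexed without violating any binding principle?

{3}

*himself* is an anaphor, so Principle A applies: it must be bound in its binding domain.
Binding domain of *himself₄*: the embedded TP, whose subject is Rohan₃.
*Pavel₁* c-commands the anaphor but is outside its binding domain → cannot satisfy Principle A.
*Dmitri₂* c-commands the anaphor but is outside its binding domain → cannot satisfy Principle A.
*Rohan₃* c-commands the anaphor within its binding domain → licit binder.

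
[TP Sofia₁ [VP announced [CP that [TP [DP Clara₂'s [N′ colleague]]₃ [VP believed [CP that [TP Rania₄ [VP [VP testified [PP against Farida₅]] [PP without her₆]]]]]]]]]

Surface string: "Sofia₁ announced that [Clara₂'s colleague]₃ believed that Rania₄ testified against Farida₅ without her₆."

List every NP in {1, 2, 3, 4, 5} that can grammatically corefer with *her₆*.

{1, 2, 3, 5}

*her* is a pronoun, so Principle B applies: it must be free in its binding domain.
Binding domain of *her₆*: the embedded TP, whose subject is Rania₄.
*Sofia₁* c-commands the pronoun but from outside its binding domain, and is not c-commanded by it → coindexation permitted.
*Clara₂* and the pronoun do not c-command one another → neither Principle B nor Principle C is at stake; coindexation permitted.
*[Clara₂'s colleague]₃* c-commands the pronoun but from outside its binding domain, and is not c-commanded by it → coindexation permitted.
*Rania₄* c-commands the pronoun within its binding domain → coindexation would violate Principle B.
*Farida₅* and the pronoun do not c-command one another → neither Principle B nor Principle C is at stake; coindexation permitted.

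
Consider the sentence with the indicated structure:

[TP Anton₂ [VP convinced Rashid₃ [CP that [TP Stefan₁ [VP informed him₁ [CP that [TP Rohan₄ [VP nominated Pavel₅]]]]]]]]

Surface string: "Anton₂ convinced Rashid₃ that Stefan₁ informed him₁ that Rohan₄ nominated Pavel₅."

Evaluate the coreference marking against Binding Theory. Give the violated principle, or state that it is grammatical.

Principle B

The two coindexed NPs are *Stefan₁* and *him₁*.
*him₁* is a pronoun. Its binding domain is the embedded TP, whose subject is Stefan₁.
*Stefan₁* c-commands it within that domain and carries the same index.
The pronoun is locally bound → Principle B violation.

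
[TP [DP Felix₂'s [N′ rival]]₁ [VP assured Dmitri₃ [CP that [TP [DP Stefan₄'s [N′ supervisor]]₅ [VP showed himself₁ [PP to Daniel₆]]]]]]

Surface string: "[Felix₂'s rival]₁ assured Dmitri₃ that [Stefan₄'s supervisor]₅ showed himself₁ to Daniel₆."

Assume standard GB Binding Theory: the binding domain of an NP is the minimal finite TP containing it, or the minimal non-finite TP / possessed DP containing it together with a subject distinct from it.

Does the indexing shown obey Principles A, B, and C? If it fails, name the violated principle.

Principle A

The two coindexed NPs are *[Felix₂'s rival]₁* and *himself₁*.
*himself₁* is an anaphor. Principle A requires it to be bound within its binding domain — the embedded TP, whose subject is [Stefan₄'s supervisor]₅.
Within that domain it is c-commanded by *[Stefan₄'s supervisor]₅*, which does not share its index.
*[Felix₂'s rival]₁* does c-command the anaphor, but from outside its binding domain.
The anaphor is unbound in its domain → Principle A violation.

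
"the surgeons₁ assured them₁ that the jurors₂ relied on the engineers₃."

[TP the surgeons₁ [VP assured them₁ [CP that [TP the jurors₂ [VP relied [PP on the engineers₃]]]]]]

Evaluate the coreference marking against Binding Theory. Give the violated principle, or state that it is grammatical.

Principle B

The two coindexed NPs are *the surgeons₁* and *them₁*.
*them₁* is a pronoun. Its binding domain is the matrix TP, whose subject is the surgeons₁.
*the surgeons₁* c-commands it within that domain and carries the same index.
The pronoun is locally bound → Principle B violation.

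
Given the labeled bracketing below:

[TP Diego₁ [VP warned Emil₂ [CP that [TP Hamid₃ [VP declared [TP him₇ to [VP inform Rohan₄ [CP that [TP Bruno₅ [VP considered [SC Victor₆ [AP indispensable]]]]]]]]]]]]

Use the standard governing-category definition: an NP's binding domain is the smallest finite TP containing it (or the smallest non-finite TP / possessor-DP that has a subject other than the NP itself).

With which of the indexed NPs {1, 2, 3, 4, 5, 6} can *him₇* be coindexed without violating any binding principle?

{1, 2}

*him* is a pronoun, so Principle B applies: it must be free in its binding domain.
Binding domain of *him₇*: the embedded TP, whose subject is Hamid₃.
*Diego₁* c-commands the pronoun but from outside its binding domain, and is not c-commanded by it → coindexation permitted.
*Emil₂* c-commands the pronoun but from outside its binding domain, and is not c-commanded by it → coindexation permitted.
*Hamid₃* c-commands the pronoun within its binding domain → coindexation would violate Principle B.
*Rohan₄*: the pronoun c-commands this R-expression → coindexation would violate Principle C on *Rohan₄*.
*Bruno₅*: the pronoun c-commands this R-expression → coindexation would violate Principle C on *Bruno₅*.
*Victor₆*: the pronoun c-commands this R-expression → coindexation would violate Principle C on *Victor₆*.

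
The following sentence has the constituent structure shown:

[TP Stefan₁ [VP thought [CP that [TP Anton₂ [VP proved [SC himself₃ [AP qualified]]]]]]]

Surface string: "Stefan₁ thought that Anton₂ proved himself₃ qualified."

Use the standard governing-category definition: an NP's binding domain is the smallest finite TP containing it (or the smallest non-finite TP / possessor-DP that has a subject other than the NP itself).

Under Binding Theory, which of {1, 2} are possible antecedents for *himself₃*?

{2}

*himself* is an anaphor, so Principle A applies: it must be bound in its binding domain.
Binding domain of *himself₃*: the embedded TP, whose subject is Anton₂.
*Stefan₁* c-commands the anaphor but is outside its binding domain → cannot satisfy Principle A.
*Anton₂* c-commands the anaphor within its binding domain → licit binder.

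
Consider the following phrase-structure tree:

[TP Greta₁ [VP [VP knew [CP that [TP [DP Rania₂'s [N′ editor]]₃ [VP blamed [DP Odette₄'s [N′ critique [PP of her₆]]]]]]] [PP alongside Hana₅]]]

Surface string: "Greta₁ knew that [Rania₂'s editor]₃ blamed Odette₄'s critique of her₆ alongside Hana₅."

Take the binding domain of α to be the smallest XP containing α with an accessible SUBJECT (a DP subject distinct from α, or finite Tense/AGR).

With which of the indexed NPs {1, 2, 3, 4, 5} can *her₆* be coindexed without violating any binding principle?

*her* is a pronoun, so Principle B applies: it must be free in its binding domain.
Binding domain of *her₆*: the possessed DP, whose subject is Odette₄.
*Greta₁* c-commands the pronoun but from outside its binding domain, and is not c-commanded by it → coindexation permitted.
*Rania₂* and the pronoun do not c-command one another → neither Principle B nor Principle C is at stake; coindexation permitted.
*[Rania₂'s editor]₃* c-commands the pronoun but from outside its binding domain, and is not c-commanded by it → coindexation permitted.
*Odette₄* c-commands the pronoun within its binding domain → coindexation would violate Principle B.
*Hana₅* and the pronoun do not c-command one another → neither Principle B nor Principle C is at stake; coindexation permitted.

{1, 2, 3, 5}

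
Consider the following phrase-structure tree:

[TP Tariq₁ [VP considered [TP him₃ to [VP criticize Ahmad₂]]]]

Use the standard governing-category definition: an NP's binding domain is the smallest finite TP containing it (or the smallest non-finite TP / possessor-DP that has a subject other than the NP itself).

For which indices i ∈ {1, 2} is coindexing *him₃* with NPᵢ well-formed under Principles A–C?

*him* is a pronoun, so Principle B applies: it must be free in its binding domain.
Binding domain of *him₃*: the matrix TP, whose subject is Tariq₁.
*Tariq₁* c-commands the pronoun within its binding domain → coindexation would violate Principle B.
*Ahmad₂*: the pronoun c-commands this R-expression → coindexation would violate Principle C on *Ahmad₂*.

none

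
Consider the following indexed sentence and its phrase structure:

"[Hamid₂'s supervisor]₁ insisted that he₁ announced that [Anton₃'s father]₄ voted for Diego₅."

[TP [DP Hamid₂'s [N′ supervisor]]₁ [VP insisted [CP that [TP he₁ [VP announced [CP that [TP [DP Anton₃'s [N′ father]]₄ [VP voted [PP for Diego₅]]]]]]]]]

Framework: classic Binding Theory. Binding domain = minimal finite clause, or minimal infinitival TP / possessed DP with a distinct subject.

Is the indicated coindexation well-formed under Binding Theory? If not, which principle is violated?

grammatical

The two coindexed NPs are *[Hamid₂'s supervisor]₁* and *he₁*.
*he₁* is a pronoun; nothing c-commands it within its binding domain (the embedded TP.), so Principle B holds trivially.
*[Hamid₂'s supervisor]₁* is an R-expression; *he₁* does not c-command it, and no other NP shares its index, so Principle C is satisfied.
All principles are respected.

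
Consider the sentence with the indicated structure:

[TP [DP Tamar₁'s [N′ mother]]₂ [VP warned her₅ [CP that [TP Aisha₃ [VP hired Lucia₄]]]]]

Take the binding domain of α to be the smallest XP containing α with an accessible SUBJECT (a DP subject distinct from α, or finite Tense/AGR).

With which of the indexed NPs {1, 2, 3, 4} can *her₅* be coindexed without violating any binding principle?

{1}

*her* is a pronoun, so Principle B applies: it must be free in its binding domain.
Binding domain of *her₅*: the matrix TP, whose subject is [Tamar₁'s mother]₂.
*Tamar₁* and the pronoun do not c-command one another → neither Principle B nor Principle C is at stake; coindexation permitted.
*[Tamar₁'s mother]₂* c-commands the pronoun within its binding domain → coindexation would violate Principle B.
*Aisha₃*: the pronoun c-commands this R-expression → coindexation would violate Principle C on *Aisha₃*.
*Lucia₄*: the pronoun c-commands this R-expression → coindexation would violate Principle C on *Lucia₄*.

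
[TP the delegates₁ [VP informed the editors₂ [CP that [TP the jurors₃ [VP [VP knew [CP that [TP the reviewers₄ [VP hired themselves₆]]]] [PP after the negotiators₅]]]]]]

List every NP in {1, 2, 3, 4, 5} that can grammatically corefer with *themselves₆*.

{4}

*themselves* is an anaphor, so Principle A applies: it must be bound in its binding domain.
Binding domain of *themselves₆*: the embedded TP, whose subject is the reviewers₄.
*the delegates₁* c-commands the anaphor but is outside its binding domain → cannot satisfy Principle A.
*the editors₂* c-commands the anaphor but is outside its binding domain → cannot satisfy Principle A.
*the jurors₃* c-commands the anaphor but is outside its binding domain → cannot satisfy Principle A.
*the reviewers₄* c-commands the anaphor within its binding domain → licit binder.
*the negotiators₅* does not c-command the anaphor → cannot bind it.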